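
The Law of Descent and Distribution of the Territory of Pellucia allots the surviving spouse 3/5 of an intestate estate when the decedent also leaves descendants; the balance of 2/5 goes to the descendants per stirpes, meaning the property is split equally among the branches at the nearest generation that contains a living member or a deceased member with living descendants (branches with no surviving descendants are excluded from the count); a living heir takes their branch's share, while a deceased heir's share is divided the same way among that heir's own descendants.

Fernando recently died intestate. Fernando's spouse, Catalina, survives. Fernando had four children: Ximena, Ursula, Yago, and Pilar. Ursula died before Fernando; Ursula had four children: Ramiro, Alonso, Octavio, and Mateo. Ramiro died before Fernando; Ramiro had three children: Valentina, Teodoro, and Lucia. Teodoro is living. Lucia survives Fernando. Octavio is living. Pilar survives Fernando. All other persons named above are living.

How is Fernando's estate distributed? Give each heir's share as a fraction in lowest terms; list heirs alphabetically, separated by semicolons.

Catalina, as surviving spouse, takes 3/5.
The remaining 2/5 passes to Fernando's descendants per stirpes.
The 2/5 is divided into 4 equal shares of 1/10 among Ximena, Ursula, Yago, Pilar.
Ximena is living and takes 1/10.
Ursula predeceased; the 1/10 allotted to Ursula's branch passes to Ursula's issue by representation.
The 1/10 is divided into 4 equal shares of 1/40 among Ramiro, Alonso, Octavio, Mateo.
Ramiro predeceased; the 1/40 allotted to Ramiro's branch passes to Ramiro's issue by representation.
The 1/40 is divided into 3 equal shares of 1/120 among Valentina, Teodoro, Lucia.
Valentina is living and takes 1/120.
Teodoro is living and takes 1/120.
Lucia is living and takes 1/120.
Alonso is living and takes 1/40.
Octavio is living and takes 1/40.
Mateo is living and takes 1/40.
Yago is living and takes 1/10.
Pilar is living and takes 1/10.

Alonso 1/40; Catalina 3/5; Lucia 1/120; Mateo 1/40; Octavio 1/40; Pilar 1/10; Teodoro 1/120; Valentina 1/120; Ximena 1/10; Yago 1/10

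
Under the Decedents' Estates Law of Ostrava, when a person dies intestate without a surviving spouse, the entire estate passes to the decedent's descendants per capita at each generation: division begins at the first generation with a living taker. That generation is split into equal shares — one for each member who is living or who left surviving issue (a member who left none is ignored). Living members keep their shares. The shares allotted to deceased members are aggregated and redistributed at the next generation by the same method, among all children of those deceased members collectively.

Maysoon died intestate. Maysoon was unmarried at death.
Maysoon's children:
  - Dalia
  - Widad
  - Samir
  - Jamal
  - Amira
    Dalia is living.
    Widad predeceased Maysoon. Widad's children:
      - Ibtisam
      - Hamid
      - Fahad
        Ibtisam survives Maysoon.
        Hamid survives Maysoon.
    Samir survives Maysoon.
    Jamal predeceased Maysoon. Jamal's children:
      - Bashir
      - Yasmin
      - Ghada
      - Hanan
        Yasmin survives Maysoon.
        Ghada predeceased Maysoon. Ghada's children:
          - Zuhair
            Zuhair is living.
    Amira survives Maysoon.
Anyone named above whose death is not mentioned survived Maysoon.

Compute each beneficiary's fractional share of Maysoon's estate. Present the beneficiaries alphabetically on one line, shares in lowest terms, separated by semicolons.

There is no surviving spouse, so the entire estate passes to Maysoon's descendants per capita at each generation.
At generation 1 (Dalia, Widad, Samir, Jamal, Amira) there are 5 shares of (1)/5 = 1/5 each.
Living: Dalia, Samir, and Amira — each takes 1/5.
Deceased: Widad and Jamal. Their combined 2/5 is pooled and carried to generation 2.
At generation 2 (Ibtisam, Hamid, Fahad, Bashir, Yasmin, Ghada, Hanan) there are 7 shares of (2/5)/7 = 2/35 each.
Living: Ibtisam, Hamid, Fahad, Bashir, Yasmin, and Hanan — each takes 2/35.
Deceased: Ghada. That 2/35 share is carried to generation 3.
At generation 3 (Zuhair) there are 1 shares of (2/35)/1 = 2/35 each.
Living: Zuhair — each takes 2/35.

Amira 1/5; Bashir 2/35; Dalia 1/5; Fahad 2/35; Hamid 2/35; Hanan 2/35; Ibtisam 2/35; Samir 1/5; Yasmin 2/35; Zuhair 2/35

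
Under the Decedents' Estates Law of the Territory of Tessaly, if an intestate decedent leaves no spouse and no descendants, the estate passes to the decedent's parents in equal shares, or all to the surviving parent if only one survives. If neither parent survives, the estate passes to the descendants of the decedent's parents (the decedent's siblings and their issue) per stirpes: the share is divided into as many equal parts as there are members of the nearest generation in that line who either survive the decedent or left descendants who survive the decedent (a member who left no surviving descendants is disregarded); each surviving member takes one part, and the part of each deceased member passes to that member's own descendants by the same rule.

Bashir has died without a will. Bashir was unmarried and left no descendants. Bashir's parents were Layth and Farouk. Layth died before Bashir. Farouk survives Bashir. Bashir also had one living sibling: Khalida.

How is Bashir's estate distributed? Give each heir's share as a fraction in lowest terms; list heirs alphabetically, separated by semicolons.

Only one parent, Farouk, survives, so Farouk takes the entire estate. The siblings take nothing because a surviving parent has priority.

Farouk 1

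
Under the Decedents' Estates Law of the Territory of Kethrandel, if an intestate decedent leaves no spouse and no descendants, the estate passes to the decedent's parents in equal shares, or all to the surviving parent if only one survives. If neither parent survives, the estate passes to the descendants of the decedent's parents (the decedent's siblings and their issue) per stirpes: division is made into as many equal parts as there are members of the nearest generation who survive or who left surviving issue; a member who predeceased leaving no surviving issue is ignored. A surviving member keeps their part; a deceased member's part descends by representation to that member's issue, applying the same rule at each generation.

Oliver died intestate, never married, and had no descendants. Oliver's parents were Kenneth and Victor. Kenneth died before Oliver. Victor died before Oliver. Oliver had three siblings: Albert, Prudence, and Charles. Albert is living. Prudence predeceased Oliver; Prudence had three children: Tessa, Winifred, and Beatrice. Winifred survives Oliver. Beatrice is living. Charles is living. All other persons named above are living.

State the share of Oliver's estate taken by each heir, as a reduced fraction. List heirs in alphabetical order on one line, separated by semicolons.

Neither parent survives and there are no descendants, so the estate passes to Oliver's siblings and their issue per stirpes.
The estate is divided into 3 equal shares of 1/3 among Albert, Prudence, Charles.
Albert is living and takes 1/3.
Prudence predeceased; the 1/3 allotted to Prudence's branch passes to Prudence's issue by representation.
The 1/3 is divided into 3 equal shares of 1/9 among Tessa, Winifred, Beatrice.
Tessa is living and takes 1/9.
Winifred is living and takes 1/9.
Beatrice is living and takes 1/9.
Charles is living and takes 1/3.

Albert 1/3; Beatrice 1/9; Charles 1/3; Tessa 1/9; Winifred 1/9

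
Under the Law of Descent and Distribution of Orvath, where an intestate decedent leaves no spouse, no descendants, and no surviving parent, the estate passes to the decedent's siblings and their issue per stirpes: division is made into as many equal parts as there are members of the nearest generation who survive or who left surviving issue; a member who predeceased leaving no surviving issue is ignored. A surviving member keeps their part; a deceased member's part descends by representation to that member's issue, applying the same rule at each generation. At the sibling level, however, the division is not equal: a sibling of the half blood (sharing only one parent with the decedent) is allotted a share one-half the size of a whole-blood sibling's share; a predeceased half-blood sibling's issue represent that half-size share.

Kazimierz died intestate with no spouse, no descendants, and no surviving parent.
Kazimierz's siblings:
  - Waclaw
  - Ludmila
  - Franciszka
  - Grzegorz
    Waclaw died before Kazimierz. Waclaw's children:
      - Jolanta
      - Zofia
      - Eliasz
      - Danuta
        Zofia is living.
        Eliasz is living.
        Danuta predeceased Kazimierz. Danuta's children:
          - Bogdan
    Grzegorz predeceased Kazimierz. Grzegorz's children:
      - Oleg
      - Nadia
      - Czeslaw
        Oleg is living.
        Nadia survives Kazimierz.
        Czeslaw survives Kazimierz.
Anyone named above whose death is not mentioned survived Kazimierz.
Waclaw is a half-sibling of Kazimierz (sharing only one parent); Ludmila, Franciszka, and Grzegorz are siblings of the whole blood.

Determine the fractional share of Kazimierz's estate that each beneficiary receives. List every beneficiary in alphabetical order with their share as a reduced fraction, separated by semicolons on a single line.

No spouse, descendants, or parent survives, so the estate passes to Kazimierz's siblings per stirpes.
Half-blood siblings count for one-half the weight of whole-blood siblings at the initial division.
Dividing 1 in proportion to weights (total weight 7/2): Waclaw (weight 1/2) → 1/7; Ludmila (weight 1) → 2/7; Franciszka (weight 1) → 2/7; Grzegorz (weight 1) → 2/7.
Waclaw predeceased; the 1/7 allotted to Waclaw's branch passes to Waclaw's issue by representation.
The 1/7 is divided into 4 equal shares of 1/28 among Jolanta, Zofia, Eliasz, Danuta.
Jolanta is living and takes 1/28.
Zofia is living and takes 1/28.
Eliasz is living and takes 1/28.
Danuta predeceased; the 1/28 allotted to Danuta's branch passes to Danuta's issue by representation.
Bogdan is the sole taker at this level and receives the full 1/28.
Ludmila is living and takes 2/7.
Franciszka is living and takes 2/7.
Grzegorz predeceased; the 2/7 allotted to Grzegorz's branch passes to Grzegorz's issue by representation.
The 2/7 is divided into 3 equal shares of 2/21 among Oleg, Nadia, Czeslaw.
Oleg is living and takes 2/21.
Nadia is living and takes 2/21.
Czeslaw is living and takes 2/21.

Bogdan 1/28; Czeslaw 2/21; Eliasz 1/28; Franciszka 2/7; Jolanta 1/28; Ludmila 2/7; Nadia 2/21; Oleg 2/21; Zofia 1/28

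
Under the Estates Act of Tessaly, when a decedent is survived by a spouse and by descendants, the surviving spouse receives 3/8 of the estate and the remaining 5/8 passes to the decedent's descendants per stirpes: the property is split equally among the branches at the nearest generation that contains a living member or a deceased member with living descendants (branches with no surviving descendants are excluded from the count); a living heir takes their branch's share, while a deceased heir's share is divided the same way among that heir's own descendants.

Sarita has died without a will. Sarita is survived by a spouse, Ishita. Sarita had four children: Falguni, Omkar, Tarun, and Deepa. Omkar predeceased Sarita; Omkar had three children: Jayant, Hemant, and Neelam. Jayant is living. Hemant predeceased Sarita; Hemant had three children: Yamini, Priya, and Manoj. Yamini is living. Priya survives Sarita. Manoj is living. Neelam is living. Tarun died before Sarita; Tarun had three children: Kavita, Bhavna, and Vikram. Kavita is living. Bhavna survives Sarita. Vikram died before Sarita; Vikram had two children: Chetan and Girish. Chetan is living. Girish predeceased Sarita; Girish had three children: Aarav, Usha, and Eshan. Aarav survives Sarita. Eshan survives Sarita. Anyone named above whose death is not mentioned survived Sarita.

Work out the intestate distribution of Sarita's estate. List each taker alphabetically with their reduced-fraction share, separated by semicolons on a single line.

Aarav 5/576; Bhavna 5/96; Chetan 5/192; Deepa 5/32; Eshan 5/576; Falguni 5/32; Ishita 3/8; Jayant 5/96; Kavita 5/96; Manoj 5/288; Neelam 5/96; Priya 5/288; Usha 5/576; Yamini 5/288

Ishita, as surviving spouse, takes 3/8.
The remaining 5/8 passes to Sarita's descendants per stirpes.
The 5/8 is divided into 4 equal shares of 5/32 among Falguni, Omkar, Tarun, Deepa.
Falguni is living and takes 5/32.
Omkar predeceased; the 5/32 allotted to Omkar's branch passes to Omkar's issue by representation.
The 5/32 is divided into 3 equal shares of 5/96 among Jayant, Hemant, Neelam.
Jayant is living and takes 5/96.
Hemant predeceased; the 5/96 allotted to Hemant's branch passes to Hemant's issue by representation.
The 5/96 is divided into 3 equal shares of 5/288 among Yamini, Priya, Manoj.
Yamini is living and takes 5/288.
Priya is living and takes 5/288.
Manoj is living and takes 5/288.
Neelam is living and takes 5/96.
Tarun predeceased; the 5/32 allotted to Tarun's branch passes to Tarun's issue by representation.
The 5/32 is divided into 3 equal shares of 5/96 among Kavita, Bhavna, Vikram.
Kavita is living and takes 5/96.
Bhavna is living and takes 5/96.
Vikram predeceased; the 5/96 allotted to Vikram's branch passes to Vikram's issue by representation.
The 5/96 is divided into 2 equal shares of 5/192 among Chetan, Girish.
Chetan is living and takes 5/192.
Girish predeceased; the 5/192 allotted to Girish's branch passes to Girish's issue by representation.
The 5/192 is divided into 3 equal shares of 5/576 among Aarav, Usha, Eshan.
Aarav is living and takes 5/576.
Usha is living and takes 5/576.
Eshan is living and takes 5/576.
Deepa is living and takes 5/32.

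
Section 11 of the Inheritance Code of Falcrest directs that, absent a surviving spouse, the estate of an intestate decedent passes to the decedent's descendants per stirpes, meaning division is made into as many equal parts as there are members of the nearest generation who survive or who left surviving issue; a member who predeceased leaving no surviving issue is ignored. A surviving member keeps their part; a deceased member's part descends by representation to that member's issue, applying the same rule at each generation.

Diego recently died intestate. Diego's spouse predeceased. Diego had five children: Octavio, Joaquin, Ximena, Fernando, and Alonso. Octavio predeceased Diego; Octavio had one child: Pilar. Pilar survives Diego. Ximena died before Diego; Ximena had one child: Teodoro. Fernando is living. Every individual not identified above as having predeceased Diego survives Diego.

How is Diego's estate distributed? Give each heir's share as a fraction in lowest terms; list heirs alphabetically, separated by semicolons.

Alonso 1/5; Fernando 1/5; Joaquin 1/5; Pilar 1/5; Teodoro 1/5

There is no surviving spouse, so the entire estate passes to Diego's descendants per stirpes.
The estate is divided into 5 equal shares of 1/5 among Octavio, Joaquin, Ximena, Fernando, Alonso.
Octavio predeceased; the 1/5 allotted to Octavio's branch passes to Octavio's issue by representation.
Pilar is the sole taker at this level and receives the full 1/5.
Joaquin is living and takes 1/5.
Ximena predeceased; the 1/5 allotted to Ximena's branch passes to Ximena's issue by representation.
Teodoro is the sole taker at this level and receives the full 1/5.
Fernando is living and takes 1/5.
Alonso is living and takes 1/5.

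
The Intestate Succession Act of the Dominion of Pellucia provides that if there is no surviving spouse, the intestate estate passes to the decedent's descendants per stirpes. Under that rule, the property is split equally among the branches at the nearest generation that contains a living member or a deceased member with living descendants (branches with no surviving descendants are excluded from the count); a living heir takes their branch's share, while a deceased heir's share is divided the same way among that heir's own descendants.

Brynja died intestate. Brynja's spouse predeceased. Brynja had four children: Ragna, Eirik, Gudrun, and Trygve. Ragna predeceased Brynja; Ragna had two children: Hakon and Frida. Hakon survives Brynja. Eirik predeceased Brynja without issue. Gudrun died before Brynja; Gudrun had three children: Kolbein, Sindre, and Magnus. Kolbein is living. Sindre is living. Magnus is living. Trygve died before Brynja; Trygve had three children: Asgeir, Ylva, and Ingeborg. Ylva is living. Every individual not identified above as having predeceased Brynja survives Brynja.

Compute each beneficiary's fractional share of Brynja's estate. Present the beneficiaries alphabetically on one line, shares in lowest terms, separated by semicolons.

Asgeir 1/9; Frida 1/6; Hakon 1/6; Ingeborg 1/9; Kolbein 1/9; Magnus 1/9; Sindre 1/9; Ylva 1/9

There is no surviving spouse, so the entire estate passes to Brynja's descendants per stirpes.
Eirik left no surviving issue, so that branch lapses and is disregarded.
The estate is divided into 3 equal shares of 1/3 among Ragna, Gudrun, Trygve.
Ragna predeceased; the 1/3 allotted to Ragna's branch passes to Ragna's issue by representation.
The 1/3 is divided into 2 equal shares of 1/6 among Hakon, Frida.
Hakon is living and takes 1/6.
Frida is living and takes 1/6.
Gudrun predeceased; the 1/3 allotted to Gudrun's branch passes to Gudrun's issue by representation.
The 1/3 is divided into 3 equal shares of 1/9 among Kolbein, Sindre, Magnus.
Kolbein is living and takes 1/9.
Sindre is living and takes 1/9.
Magnus is living and takes 1/9.
Trygve predeceased; the 1/3 allotted to Trygve's branch passes to Trygve's issue by representation.
The 1/3 is divided into 3 equal shares of 1/9 among Asgeir, Ylva, Ingeborg.
Asgeir is living and takes 1/9.
Ylva is living and takes 1/9.
Ingeborg is living and takes 1/9.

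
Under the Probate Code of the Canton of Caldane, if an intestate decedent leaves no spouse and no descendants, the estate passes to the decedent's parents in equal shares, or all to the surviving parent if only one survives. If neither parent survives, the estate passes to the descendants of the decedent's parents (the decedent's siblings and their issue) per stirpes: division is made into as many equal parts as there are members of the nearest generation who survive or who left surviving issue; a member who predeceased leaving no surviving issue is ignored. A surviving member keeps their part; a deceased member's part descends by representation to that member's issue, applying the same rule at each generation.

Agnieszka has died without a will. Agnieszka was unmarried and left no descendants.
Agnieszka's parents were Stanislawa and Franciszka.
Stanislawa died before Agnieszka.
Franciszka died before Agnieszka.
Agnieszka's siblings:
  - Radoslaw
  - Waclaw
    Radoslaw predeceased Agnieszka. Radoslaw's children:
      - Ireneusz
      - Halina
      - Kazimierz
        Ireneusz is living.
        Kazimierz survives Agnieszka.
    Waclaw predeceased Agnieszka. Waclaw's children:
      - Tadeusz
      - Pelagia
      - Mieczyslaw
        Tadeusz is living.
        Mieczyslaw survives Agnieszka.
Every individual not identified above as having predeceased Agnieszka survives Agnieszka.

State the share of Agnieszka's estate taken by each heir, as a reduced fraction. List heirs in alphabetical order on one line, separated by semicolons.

Neither parent survives and there are no descendants, so the estate passes to Agnieszka's siblings and their issue per stirpes.
The estate is divided into 2 equal shares of 1/2 among Radoslaw, Waclaw.
Radoslaw predeceased; the 1/2 allotted to Radoslaw's branch passes to Radoslaw's issue by representation.
The 1/2 is divided into 3 equal shares of 1/6 among Ireneusz, Halina, Kazimierz.
Ireneusz is living and takes 1/6.
Halina is living and takes 1/6.
Kazimierz is living and takes 1/6.
Waclaw predeceased; the 1/2 allotted to Waclaw's branch passes to Waclaw's issue by representation.
The 1/2 is divided into 3 equal shares of 1/6 among Tadeusz, Pelagia, Mieczyslaw.
Tadeusz is living and takes 1/6.
Pelagia is living and takes 1/6.
Mieczyslaw is living and takes 1/6.

Halina 1/6; Ireneusz 1/6; Kazimierz 1/6; Mieczyslaw 1/6; Pelagia 1/6; Tadeusz 1/6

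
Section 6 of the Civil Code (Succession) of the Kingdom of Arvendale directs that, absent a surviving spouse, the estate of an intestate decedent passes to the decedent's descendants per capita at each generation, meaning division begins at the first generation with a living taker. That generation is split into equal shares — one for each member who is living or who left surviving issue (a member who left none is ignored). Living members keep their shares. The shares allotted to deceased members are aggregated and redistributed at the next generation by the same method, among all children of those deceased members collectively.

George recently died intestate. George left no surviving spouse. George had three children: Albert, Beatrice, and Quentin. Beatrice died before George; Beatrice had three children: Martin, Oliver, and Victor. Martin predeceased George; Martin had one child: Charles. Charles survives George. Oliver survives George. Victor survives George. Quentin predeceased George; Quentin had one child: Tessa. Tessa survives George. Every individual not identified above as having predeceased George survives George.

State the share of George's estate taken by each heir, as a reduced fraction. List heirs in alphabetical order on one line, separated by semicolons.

There is no surviving spouse, so the entire estate passes to George's descendants per capita at each generation.
At generation 1 (Albert, Beatrice, Quentin) there are 3 shares of (1)/3 = 1/3 each.
Living: Albert — each takes 1/3.
Deceased: Beatrice and Quentin. Their combined 2/3 is pooled and carried to generation 2.
At generation 2 (Martin, Oliver, Victor, Tessa) there are 4 shares of (2/3)/4 = 1/6 each.
Living: Oliver, Victor, and Tessa — each takes 1/6.
Deceased: Martin. That 1/6 share is carried to generation 3.
At generation 3 (Charles) there are 1 shares of (1/6)/1 = 1/6 each.
Living: Charles — each takes 1/6.

Albert 1/3; Charles 1/6; Oliver 1/6; Tessa 1/6; Victor 1/6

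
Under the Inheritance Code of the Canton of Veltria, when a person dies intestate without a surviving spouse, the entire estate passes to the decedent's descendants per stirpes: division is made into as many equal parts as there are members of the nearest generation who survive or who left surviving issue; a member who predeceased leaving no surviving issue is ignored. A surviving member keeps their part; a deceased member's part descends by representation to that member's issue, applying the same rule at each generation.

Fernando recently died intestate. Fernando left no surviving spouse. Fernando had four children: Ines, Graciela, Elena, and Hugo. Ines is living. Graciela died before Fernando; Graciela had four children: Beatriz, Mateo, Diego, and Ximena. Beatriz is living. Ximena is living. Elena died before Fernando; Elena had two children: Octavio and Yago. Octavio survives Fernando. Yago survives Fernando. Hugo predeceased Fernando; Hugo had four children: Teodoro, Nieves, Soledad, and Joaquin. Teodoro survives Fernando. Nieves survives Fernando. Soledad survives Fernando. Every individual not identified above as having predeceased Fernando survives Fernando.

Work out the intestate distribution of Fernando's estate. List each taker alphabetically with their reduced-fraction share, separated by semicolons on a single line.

There is no surviving spouse, so the entire estate passes to Fernando's descendants per stirpes.
The estate is divided into 4 equal shares of 1/4 among Ines, Graciela, Elena, Hugo.
Ines is living and takes 1/4.
Graciela predeceased; the 1/4 allotted to Graciela's branch passes to Graciela's issue by representation.
The 1/4 is divided into 4 equal shares of 1/16 among Beatriz, Mateo, Diego, Ximena.
Beatriz is living and takes 1/16.
Mateo is living and takes 1/16.
Diego is living and takes 1/16.
Ximena is living and takes 1/16.
Elena predeceased; the 1/4 allotted to Elena's branch passes to Elena's issue by representation.
The 1/4 is divided into 2 equal shares of 1/8 among Octavio, Yago.
Octavio is living and takes 1/8.
Yago is living and takes 1/8.
Hugo predeceased; the 1/4 allotted to Hugo's branch passes to Hugo's issue by representation.
The 1/4 is divided into 4 equal shares of 1/16 among Teodoro, Nieves, Soledad, Joaquin.
Teodoro is living and takes 1/16.
Nieves is living and takes 1/16.
Soledad is living and takes 1/16.
Joaquin is living and takes 1/16.

Beatriz 1/16; Diego 1/16; Ines 1/4; Joaquin 1/16; Mateo 1/16; Nieves 1/16; Octavio 1/8; Soledad 1/16; Teodoro 1/16; Ximena 1/16; Yago 1/8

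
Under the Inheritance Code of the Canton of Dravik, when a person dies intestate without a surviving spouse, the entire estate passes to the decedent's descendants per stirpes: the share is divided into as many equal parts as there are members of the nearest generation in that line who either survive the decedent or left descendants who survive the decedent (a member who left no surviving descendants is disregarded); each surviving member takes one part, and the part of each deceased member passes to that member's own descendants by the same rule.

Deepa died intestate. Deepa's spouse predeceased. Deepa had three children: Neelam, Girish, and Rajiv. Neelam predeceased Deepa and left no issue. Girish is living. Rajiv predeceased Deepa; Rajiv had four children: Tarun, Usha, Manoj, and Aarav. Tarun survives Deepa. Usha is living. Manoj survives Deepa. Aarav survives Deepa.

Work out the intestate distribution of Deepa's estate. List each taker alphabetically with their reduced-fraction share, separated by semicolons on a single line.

There is no surviving spouse, so the entire estate passes to Deepa's descendants per stirpes.
Neelam left no surviving issue, so that branch lapses and is disregarded.
The estate is divided into 2 equal shares of 1/2 among Girish, Rajiv.
Girish is living and takes 1/2.
Rajiv predeceased; the 1/2 allotted to Rajiv's branch passes to Rajiv's issue by representation.
The 1/2 is divided into 4 equal shares of 1/8 among Tarun, Usha, Manoj, Aarav.
Tarun is living and takes 1/8.
Usha is living and takes 1/8.
Manoj is living and takes 1/8.
Aarav is living and takes 1/8.

Aarav 1/8; Girish 1/2; Manoj 1/8; Tarun 1/8; Usha 1/8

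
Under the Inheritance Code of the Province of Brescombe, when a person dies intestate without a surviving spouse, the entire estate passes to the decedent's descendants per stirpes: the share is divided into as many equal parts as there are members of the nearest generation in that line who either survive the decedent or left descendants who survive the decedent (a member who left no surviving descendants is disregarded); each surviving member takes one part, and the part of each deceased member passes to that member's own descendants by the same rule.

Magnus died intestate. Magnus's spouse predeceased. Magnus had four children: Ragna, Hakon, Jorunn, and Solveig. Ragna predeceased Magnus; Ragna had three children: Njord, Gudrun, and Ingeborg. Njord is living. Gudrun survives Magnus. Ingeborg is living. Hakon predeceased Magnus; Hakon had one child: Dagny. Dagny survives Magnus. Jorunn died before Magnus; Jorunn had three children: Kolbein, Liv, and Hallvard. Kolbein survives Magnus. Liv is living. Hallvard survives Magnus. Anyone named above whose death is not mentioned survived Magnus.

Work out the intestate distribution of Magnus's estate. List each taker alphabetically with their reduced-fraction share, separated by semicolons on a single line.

Dagny 1/4; Gudrun 1/12; Hallvard 1/12; Ingeborg 1/12; Kolbein 1/12; Liv 1/12; Njord 1/12; Solveig 1/4

There is no surviving spouse, so the entire estate passes to Magnus's descendants per stirpes.
The estate is divided into 4 equal shares of 1/4 among Ragna, Hakon, Jorunn, Solveig.
Ragna predeceased; the 1/4 allotted to Ragna's branch passes to Ragna's issue by representation.
The 1/4 is divided into 3 equal shares of 1/12 among Njord, Gudrun, Ingeborg.
Njord is living and takes 1/12.
Gudrun is living and takes 1/12.
Ingeborg is living and takes 1/12.
Hakon predeceased; the 1/4 allotted to Hakon's branch passes to Hakon's issue by representation.
Dagny is the sole taker at this level and receives the full 1/4.
Jorunn predeceased; the 1/4 allotted to Jorunn's branch passes to Jorunn's issue by representation.
The 1/4 is divided into 3 equal shares of 1/12 among Kolbein, Liv, Hallvard.
Kolbein is living and takes 1/12.
Liv is living and takes 1/12.
Hallvard is living and takes 1/12.
Solveig is living and takes 1/4.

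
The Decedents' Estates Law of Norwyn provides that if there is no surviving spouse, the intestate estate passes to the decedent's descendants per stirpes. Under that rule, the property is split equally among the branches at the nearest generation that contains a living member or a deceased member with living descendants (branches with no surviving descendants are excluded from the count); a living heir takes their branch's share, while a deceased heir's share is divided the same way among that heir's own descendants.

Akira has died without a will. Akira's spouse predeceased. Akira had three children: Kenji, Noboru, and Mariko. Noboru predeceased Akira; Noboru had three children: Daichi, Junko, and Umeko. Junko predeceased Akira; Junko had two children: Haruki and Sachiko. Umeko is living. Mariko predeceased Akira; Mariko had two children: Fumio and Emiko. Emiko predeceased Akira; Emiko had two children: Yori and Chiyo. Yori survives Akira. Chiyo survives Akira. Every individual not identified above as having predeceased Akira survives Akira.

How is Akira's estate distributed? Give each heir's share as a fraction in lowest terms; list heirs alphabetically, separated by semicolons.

There is no surviving spouse, so the entire estate passes to Akira's descendants per stirpes.
The estate is divided into 3 equal shares of 1/3 among Kenji, Noboru, Mariko.
Kenji is living and takes 1/3.
Noboru predeceased; the 1/3 allotted to Noboru's branch passes to Noboru's issue by representation.
The 1/3 is divided into 3 equal shares of 1/9 among Daichi, Junko, Umeko.
Daichi is living and takes 1/9.
Junko predeceased; the 1/9 allotted to Junko's branch passes to Junko's issue by representation.
The 1/9 is divided into 2 equal shares of 1/18 among Haruki, Sachiko.
Haruki is living and takes 1/18.
Sachiko is living and takes 1/18.
Umeko is living and takes 1/9.
Mariko predeceased; the 1/3 allotted to Mariko's branch passes to Mariko's issue by representation.
The 1/3 is divided into 2 equal shares of 1/6 among Fumio, Emiko.
Fumio is living and takes 1/6.
Emiko predeceased; the 1/6 allotted to Emiko's branch passes to Emiko's issue by representation.
The 1/6 is divided into 2 equal shares of 1/12 among Yori, Chiyo.
Yori is living and takes 1/12.
Chiyo is living and takes 1/12.

Chiyo 1/12; Daichi 1/9; Fumio 1/6; Haruki 1/18; Kenji 1/3; Sachiko 1/18; Umeko 1/9; Yori 1/12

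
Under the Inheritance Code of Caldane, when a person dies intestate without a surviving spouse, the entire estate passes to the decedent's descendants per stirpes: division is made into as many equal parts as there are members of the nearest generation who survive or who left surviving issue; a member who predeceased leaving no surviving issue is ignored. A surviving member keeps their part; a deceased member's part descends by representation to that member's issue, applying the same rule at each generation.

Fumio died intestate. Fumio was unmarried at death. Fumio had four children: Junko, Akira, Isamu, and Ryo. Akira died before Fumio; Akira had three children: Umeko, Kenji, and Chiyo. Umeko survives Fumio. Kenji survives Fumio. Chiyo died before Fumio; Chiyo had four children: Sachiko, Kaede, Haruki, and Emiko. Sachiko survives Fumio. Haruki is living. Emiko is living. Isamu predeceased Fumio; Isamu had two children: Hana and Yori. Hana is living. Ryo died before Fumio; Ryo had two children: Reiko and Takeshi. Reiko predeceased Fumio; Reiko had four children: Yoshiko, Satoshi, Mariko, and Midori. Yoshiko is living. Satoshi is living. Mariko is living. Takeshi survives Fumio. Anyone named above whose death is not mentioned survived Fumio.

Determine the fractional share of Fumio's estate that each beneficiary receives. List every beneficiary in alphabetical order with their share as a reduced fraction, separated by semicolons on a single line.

There is no surviving spouse, so the entire estate passes to Fumio's descendants per stirpes.
The estate is divided into 4 equal shares of 1/4 among Junko, Akira, Isamu, Ryo.
Junko is living and takes 1/4.
Akira predeceased; the 1/4 allotted to Akira's branch passes to Akira's issue by representation.
The 1/4 is divided into 3 equal shares of 1/12 among Umeko, Kenji, Chiyo.
Umeko is living and takes 1/12.
Kenji is living and takes 1/12.
Chiyo predeceased; the 1/12 allotted to Chiyo's branch passes to Chiyo's issue by representation.
The 1/12 is divided into 4 equal shares of 1/48 among Sachiko, Kaede, Haruki, Emiko.
Sachiko is living and takes 1/48.
Kaede is living and takes 1/48.
Haruki is living and takes 1/48.
Emiko is living and takes 1/48.
Isamu predeceased; the 1/4 allotted to Isamu's branch passes to Isamu's issue by representation.
The 1/4 is divided into 2 equal shares of 1/8 among Hana, Yori.
Hana is living and takes 1/8.
Yori is living and takes 1/8.
Ryo predeceased; the 1/4 allotted to Ryo's branch passes to Ryo's issue by representation.
The 1/4 is divided into 2 equal shares of 1/8 among Reiko, Takeshi.
Reiko predeceased; the 1/8 allotted to Reiko's branch passes to Reiko's issue by representation.
The 1/8 is divided into 4 equal shares of 1/32 among Yoshiko, Satoshi, Mariko, Midori.
Yoshiko is living and takes 1/32.
Satoshi is living and takes 1/32.
Mariko is living and takes 1/32.
Midori is living and takes 1/32.
Takeshi is living and takes 1/8.

Emiko 1/48; Hana 1/8; Haruki 1/48; Junko 1/4; Kaede 1/48; Kenji 1/12; Mariko 1/32; Midori 1/32; Sachiko 1/48; Satoshi 1/32; Takeshi 1/8; Umeko 1/12; Yori 1/8; Yoshiko 1/32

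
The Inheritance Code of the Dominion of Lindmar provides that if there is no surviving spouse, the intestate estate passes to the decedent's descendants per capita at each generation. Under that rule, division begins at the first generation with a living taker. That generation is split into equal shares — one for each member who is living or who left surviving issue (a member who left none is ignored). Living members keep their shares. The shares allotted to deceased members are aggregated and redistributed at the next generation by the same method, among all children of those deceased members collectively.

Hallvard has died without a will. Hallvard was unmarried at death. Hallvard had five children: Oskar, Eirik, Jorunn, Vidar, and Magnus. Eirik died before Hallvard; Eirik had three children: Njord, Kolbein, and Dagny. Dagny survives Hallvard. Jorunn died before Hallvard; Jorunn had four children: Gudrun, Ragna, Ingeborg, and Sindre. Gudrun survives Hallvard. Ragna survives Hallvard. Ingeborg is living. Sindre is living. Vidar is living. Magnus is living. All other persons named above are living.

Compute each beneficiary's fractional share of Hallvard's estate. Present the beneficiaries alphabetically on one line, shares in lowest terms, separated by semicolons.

There is no surviving spouse, so the entire estate passes to Hallvard's descendants per capita at each generation.
At generation 1 (Oskar, Eirik, Jorunn, Vidar, Magnus) there are 5 shares of (1)/5 = 1/5 each.
Living: Oskar, Vidar, and Magnus — each takes 1/5.
Deceased: Eirik and Jorunn. Their combined 2/5 is pooled and carried to generation 2.
At generation 2 (Njord, Kolbein, Dagny, Gudrun, Ragna, Ingeborg, Sindre) there are 7 shares of (2/5)/7 = 2/35 each.
Living: Njord, Kolbein, Dagny, Gudrun, Ragna, Ingeborg, and Sindre — each takes 2/35.

Dagny 2/35; Gudrun 2/35; Ingeborg 2/35; Kolbein 2/35; Magnus 1/5; Njord 2/35; Oskar 1/5; Ragna 2/35; Sindre 2/35; Vidar 1/5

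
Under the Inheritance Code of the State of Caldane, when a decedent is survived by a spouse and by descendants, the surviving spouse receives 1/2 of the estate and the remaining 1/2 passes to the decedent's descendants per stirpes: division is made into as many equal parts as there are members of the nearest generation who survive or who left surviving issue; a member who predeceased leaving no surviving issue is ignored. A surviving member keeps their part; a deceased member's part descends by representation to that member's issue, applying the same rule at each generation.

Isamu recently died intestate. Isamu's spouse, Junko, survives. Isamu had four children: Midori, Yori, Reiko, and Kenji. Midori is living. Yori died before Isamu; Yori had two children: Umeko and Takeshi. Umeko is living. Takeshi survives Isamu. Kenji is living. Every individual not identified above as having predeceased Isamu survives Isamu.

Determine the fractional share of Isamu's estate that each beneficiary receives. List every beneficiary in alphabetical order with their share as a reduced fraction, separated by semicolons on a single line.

Junko 1/2; Kenji 1/8; Midori 1/8; Reiko 1/8; Takeshi 1/16; Umeko 1/16

Junko, as surviving spouse, takes 1/2.
The remaining 1/2 passes to Isamu's descendants per stirpes.
The 1/2 is divided into 4 equal shares of 1/8 among Midori, Yori, Reiko, Kenji.
Midori is living and takes 1/8.
Yori predeceased; the 1/8 allotted to Yori's branch passes to Yori's issue by representation.
The 1/8 is divided into 2 equal shares of 1/16 among Umeko, Takeshi.
Umeko is living and takes 1/16.
Takeshi is living and takes 1/16.
Reiko is living and takes 1/8.
Kenji is living and takes 1/8.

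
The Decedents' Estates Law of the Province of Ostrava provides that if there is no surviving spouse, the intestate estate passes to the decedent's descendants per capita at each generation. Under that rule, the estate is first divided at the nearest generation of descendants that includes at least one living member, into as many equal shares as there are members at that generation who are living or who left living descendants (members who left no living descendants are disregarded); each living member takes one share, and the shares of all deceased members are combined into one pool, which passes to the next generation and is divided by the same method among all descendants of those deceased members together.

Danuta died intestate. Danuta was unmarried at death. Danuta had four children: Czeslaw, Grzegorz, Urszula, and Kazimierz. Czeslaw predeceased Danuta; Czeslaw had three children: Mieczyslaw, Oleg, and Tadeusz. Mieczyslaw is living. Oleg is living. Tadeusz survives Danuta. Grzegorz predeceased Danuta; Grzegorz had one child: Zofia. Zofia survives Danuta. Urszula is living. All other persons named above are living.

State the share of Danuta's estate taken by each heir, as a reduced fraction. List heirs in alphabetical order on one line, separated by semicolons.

Kazimierz 1/4; Mieczyslaw 1/8; Oleg 1/8; Tadeusz 1/8; Urszula 1/4; Zofia 1/8

There is no surviving spouse, so the entire estate passes to Danuta's descendants per capita at each generation.
At generation 1 (Czeslaw, Grzegorz, Urszula, Kazimierz) there are 4 shares of (1)/4 = 1/4 each.
Living: Urszula and Kazimierz — each takes 1/4.
Deceased: Czeslaw and Grzegorz. Their combined 1/2 is pooled and carried to generation 2.
At generation 2 (Mieczyslaw, Oleg, Tadeusz, Zofia) there are 4 shares of (1/2)/4 = 1/8 each.
Living: Mieczyslaw, Oleg, Tadeusz, and Zofia — each takes 1/8.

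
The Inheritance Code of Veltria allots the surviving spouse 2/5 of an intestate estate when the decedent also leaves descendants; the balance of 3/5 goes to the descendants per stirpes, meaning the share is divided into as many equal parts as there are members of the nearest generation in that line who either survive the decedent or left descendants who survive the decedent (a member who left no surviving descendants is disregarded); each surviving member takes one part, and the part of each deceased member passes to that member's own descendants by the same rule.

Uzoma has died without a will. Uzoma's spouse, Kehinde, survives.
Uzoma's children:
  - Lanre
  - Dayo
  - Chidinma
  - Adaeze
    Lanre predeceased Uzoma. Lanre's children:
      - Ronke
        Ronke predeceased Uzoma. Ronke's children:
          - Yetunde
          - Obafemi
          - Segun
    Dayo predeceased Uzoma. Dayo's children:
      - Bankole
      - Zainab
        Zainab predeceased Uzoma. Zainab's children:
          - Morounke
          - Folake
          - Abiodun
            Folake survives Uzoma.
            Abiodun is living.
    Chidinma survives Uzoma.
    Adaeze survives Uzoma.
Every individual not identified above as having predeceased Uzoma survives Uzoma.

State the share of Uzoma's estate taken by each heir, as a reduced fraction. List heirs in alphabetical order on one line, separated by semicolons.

Kehinde, as surviving spouse, takes 2/5.
The remaining 3/5 passes to Uzoma's descendants per stirpes.
The 3/5 is divided into 4 equal shares of 3/20 among Lanre, Dayo, Chidinma, Adaeze.
Lanre predeceased; the 3/20 allotted to Lanre's branch passes to Lanre's issue by representation.
Ronke's line is the sole branch at this level, so the full 3/20 passes to Ronke's issue by representation.
The 3/20 is divided into 3 equal shares of 1/20 among Yetunde, Obafemi, Segun.
Yetunde is living and takes 1/20.
Obafemi is living and takes 1/20.
Segun is living and takes 1/20.
Dayo predeceased; the 3/20 allotted to Dayo's branch passes to Dayo's issue by representation.
The 3/20 is divided into 2 equal shares of 3/40 among Bankole, Zainab.
Bankole is living and takes 3/40.
Zainab predeceased; the 3/40 allotted to Zainab's branch passes to Zainab's issue by representation.
The 3/40 is divided into 3 equal shares of 1/40 among Morounke, Folake, Abiodun.
Morounke is living and takes 1/40.
Folake is living and takes 1/40.
Abiodun is living and takes 1/40.
Chidinma is living and takes 3/20.
Adaeze is living and takes 3/20.

Abiodun 1/40; Adaeze 3/20; Bankole 3/40; Chidinma 3/20; Folake 1/40; Kehinde 2/5; Morounke 1/40; Obafemi 1/20; Segun 1/20; Yetunde 1/20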